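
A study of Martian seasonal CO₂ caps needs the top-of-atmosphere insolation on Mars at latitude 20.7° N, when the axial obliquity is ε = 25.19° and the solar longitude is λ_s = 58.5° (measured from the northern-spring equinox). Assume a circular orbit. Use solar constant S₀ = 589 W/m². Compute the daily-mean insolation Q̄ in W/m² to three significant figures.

Q̄ ≈ 203 W/m²

Solar declination: sin δ = sin ε · sin λ_s = sin 25.19° × sin 58.5° = 0.36290, so δ = +21.279°.
cos H₀ = −tan(+20.7°) tan(+21.279°) = -0.1472, H₀ = 1.7185 rad.
Bracket: H₀ sin φ sin δ + cos φ cos δ sin H₀ = 1.7185×0.35347×0.36290 + 0.93544×0.93183×0.98911 = 0.220439 + 0.862179 = 1.082618.
Q̄ = (S₀/π) × [bracket] = (589/π) × 1.082618 = 203.0 W/m².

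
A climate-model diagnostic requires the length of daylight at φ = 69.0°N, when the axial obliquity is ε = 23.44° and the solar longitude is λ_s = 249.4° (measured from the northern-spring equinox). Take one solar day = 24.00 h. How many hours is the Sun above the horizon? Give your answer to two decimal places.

0.00 h

Solar declination: sin δ = sin ε · sin λ_s = sin 23.44° × sin 249.4° = -0.37235, so δ = -21.861°.
cos H₀ = −tan φ · tan δ = 1.0452 ≥ 1, so the Sun never rises (polar night) and H₀ = 0.
Daylight = 2H₀/(2π) × 24.00 h = (0.0000/π) × 24.00 = 0.00 h.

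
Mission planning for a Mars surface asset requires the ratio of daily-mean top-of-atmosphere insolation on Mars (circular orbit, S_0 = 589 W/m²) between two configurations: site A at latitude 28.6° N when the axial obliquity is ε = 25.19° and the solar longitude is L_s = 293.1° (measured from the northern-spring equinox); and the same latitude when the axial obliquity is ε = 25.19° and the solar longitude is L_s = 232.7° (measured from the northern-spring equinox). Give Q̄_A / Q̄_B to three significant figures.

Q̄_A / Q̄_B ≈ 0.911

— Configuration A (ϕ=+28.6°):
Solar declination: sin δ = sin ε · sin L_s = sin 25.19° × sin 293.1° = -0.39150, so δ = -23.048°.
cos h₀ = −tan(+28.6°) tan(-23.048°) = 0.2320, h₀ = 1.3367 rad.
Bracket: h₀ sin ϕ sin δ + cos ϕ cos δ sin h₀ = 1.3367×0.47869×-0.39150 + 0.87798×0.92018×0.97272 = -0.250507 + 0.785860 = 0.535353.
Q̄ = (S_0/π) × [bracket] = (589/π) × 0.535353 = 100.37 W/m².
— Configuration B (ϕ=+28.6°):
Solar declination: sin δ = sin ε · sin L_s = sin 25.19° × sin 232.7° = -0.33857, so δ = -19.790°.
cos h₀ = −tan(+28.6°) tan(-19.790°) = 0.1962, h₀ = 1.3733 rad.
Bracket: h₀ sin ϕ sin δ + cos ϕ cos δ sin h₀ = 1.3733×0.47869×-0.33857 + 0.87798×0.94094×0.98057 = -0.222571 + 0.810075 = 0.587504.
Q̄ = (S_0/π) × [bracket] = (589/π) × 0.587504 = 110.15 W/m².
Ratio Q̄_A / Q̄_B = 100.37 / 110.15 = 0.9112.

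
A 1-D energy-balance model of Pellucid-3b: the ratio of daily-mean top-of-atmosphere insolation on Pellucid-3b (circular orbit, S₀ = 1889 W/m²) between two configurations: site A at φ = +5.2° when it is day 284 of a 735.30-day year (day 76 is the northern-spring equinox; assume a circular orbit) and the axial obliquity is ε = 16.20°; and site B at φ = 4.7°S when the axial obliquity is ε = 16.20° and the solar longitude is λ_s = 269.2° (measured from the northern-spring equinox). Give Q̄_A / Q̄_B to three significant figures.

— Configuration A (φ=+5.2°):
Solar longitude: λ_s = 360° × (284 − 76)/735.30 = 101.836°.
sin δ = sin 16.20° × sin 101.836° = 0.27306, so δ = +15.846°.
cos H₀ = −tan(+5.2°) tan(+15.846°) = -0.0258, H₀ = 1.5966 rad.
Bracket: H₀ sin φ sin δ + cos φ cos δ sin H₀ = 1.5966×0.09063×0.27306 + 0.99588×0.96200×0.99967 = 0.039512 + 0.957720 = 0.997232.
Q̄ = (S₀/π) × [bracket] = (1889/π) × 0.997232 = 599.62 W/m².
— Configuration B (φ=-4.7°):
Solar declination: sin δ = sin ε · sin λ_s = sin 16.20° × sin 269.2° = -0.27896, so δ = -16.198°.
cos H₀ = −tan(-4.7°) tan(-16.198°) = -0.0239, H₀ = 1.5947 rad.
Bracket: H₀ sin φ sin δ + cos φ cos δ sin H₀ = 1.5947×-0.08194×-0.27896 + 0.99664×0.96030×0.99971 = 0.036452 + 0.956796 = 0.993248.
Q̄ = (S₀/π) × [bracket] = (1889/π) × 0.993248 = 597.23 W/m².
Ratio Q̄_A / Q̄_B = 599.62 / 597.23 = 1.004.

Q̄_A / Q̄_B ≈ 1.00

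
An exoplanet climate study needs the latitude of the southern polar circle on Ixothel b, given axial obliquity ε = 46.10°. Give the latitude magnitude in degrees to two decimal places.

43.90°

The polar circle is the lowest latitude that experiences at least one full rotation of continuous darkness at the northern-summer solstice; it lies at |ϕ| = 90° − ε = 90° − 46.10° = 43.90°.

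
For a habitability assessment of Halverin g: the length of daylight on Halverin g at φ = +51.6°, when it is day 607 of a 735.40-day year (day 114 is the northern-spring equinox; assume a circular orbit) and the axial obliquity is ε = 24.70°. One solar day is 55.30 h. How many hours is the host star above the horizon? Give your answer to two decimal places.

18.49 h

Solar longitude: λ_s = 360° × (607 − 114)/735.40 = 241.338°.
sin δ = sin 24.70° × sin 241.338° = -0.36666, so δ = -21.510°.
cos H₀ = −tan φ · tan δ = −tan(+51.6°) × tan(-21.510°) = 0.4972, so H₀ = 1.0504 rad = 60.18°.
Daylight = 2H₀/(2π) × 55.30 h = (1.0504/π) × 55.30 = 18.49 h.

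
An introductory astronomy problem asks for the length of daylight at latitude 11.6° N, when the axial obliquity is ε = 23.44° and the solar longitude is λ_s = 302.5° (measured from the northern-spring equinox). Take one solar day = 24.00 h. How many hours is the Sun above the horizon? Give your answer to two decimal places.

11.44 h

Solar declination: sin δ = sin ε · sin λ_s = sin 23.44° × sin 302.5° = -0.33549, so δ = -19.602°.
cos H₀ = −tan φ · tan δ = −tan(+11.6°) × tan(-19.602°) = 0.0731, so H₀ = 1.4976 rad = 85.81°.
Daylight = 2H₀/(2π) × 24.00 h = (1.4976/π) × 24.00 = 11.44 h.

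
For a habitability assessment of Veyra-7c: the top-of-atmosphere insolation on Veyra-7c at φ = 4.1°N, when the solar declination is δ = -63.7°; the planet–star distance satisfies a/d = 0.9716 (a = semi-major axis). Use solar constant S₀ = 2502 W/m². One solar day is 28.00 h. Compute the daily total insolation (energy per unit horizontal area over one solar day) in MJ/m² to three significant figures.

26.2 MJ/m²

cos H₀ = −tan(+4.1°) tan(-63.700°) = 0.1450, H₀ = 1.4252 rad.
Bracket: H₀ sin φ sin δ + cos φ cos δ sin H₀ = 1.4252×0.07150×-0.89649 + 0.99744×0.44307×0.98943 = -0.091354 + 0.437264 = 0.345910.
Inverse-square distance factor (a/d)² = 0.9716² = 0.944007.
Q̄ = (S₀/π) × 0.944007 × [bracket] = (2502/π) × 0.944007 × 0.345910 = 260.06 W/m².
Daily total = Q̄ × 28.00 h × 3600 s/h = 260.06 × 28.00 × 3600 / 10⁶ = 26.21 MJ/m².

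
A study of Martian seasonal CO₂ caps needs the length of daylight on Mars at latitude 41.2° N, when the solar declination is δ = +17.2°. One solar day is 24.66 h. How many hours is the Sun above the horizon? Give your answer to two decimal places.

cos H₀ = −tan φ · tan δ = −tan(+41.2°) × tan(+17.200°) = -0.2710, so H₀ = 1.8452 rad = 105.72°.
Daylight = 2H₀/(2π) × 24.66 h = (1.8452/π) × 24.66 = 14.48 h.

14.48 h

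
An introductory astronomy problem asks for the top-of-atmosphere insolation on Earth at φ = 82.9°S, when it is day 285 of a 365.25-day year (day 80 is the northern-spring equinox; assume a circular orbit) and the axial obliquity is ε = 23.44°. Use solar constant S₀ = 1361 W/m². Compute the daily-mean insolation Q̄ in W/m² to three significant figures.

Q̄ ≈ 202 W/m²

Solar longitude: λ_s = 360° × (285 − 80)/365.25 = 202.053°.
sin δ = sin 23.44° × sin 202.053° = -0.14936, so δ = -8.590°.
cos H₀ = −tan(-82.9°) tan(-8.590°) = -1.2127 ≤ −1 ⇒ polar day, H₀ = π.
Bracket: H₀ sin φ sin δ + cos φ cos δ sin H₀ = 3.1416×-0.99233×-0.14936 + 0.12360×0.98878×0.00000 = 0.465630 + 0.000000 = 0.465630.
Q̄ = (S₀/π) × [bracket] = (1361/π) × 0.465630 = 201.7 W/m².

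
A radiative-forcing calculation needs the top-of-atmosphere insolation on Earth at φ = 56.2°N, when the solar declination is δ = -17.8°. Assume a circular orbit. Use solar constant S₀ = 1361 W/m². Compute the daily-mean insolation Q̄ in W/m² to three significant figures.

Q̄ ≈ 83.5 W/m²

cos H₀ = −tan(+56.2°) tan(-17.800°) = 0.4796, H₀ = 1.0706 rad.
Bracket: H₀ sin φ sin δ + cos φ cos δ sin H₀ = 1.0706×0.83098×-0.30570 + 0.55630×0.95213×0.87749 = -0.271965 + 0.464780 = 0.192815.
Q̄ = (S₀/π) × [bracket] = (1361/π) × 0.192815 = 83.53 W/m².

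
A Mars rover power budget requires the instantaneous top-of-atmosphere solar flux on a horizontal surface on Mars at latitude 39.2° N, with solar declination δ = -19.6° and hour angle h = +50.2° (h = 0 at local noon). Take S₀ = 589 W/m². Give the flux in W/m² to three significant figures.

cos θ_z = sin φ sin δ + cos φ cos δ cos h = -0.212015 + 0.467307 = 0.255292.
Flux = S₀ · cos θ_z = 589 × 0.255292 = 150.4 W/m².

150 W/m²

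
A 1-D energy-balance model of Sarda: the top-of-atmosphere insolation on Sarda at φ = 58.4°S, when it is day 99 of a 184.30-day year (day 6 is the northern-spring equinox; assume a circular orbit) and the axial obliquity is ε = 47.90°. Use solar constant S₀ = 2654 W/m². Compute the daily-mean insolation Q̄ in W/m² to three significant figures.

Solar longitude: λ_s = 360° × (99 − 6)/184.30 = 181.660°.
sin δ = sin 47.90° × sin 181.660° = -0.02150, so δ = -1.232°.
cos H₀ = −tan(-58.4°) tan(-1.232°) = -0.0350, H₀ = 1.6058 rad.
Bracket: H₀ sin φ sin δ + cos φ cos δ sin H₀ = 1.6058×-0.85173×-0.02150 + 0.52399×0.99977×0.99939 = 0.029406 + 0.523550 = 0.552956.
Q̄ = (S₀/π) × [bracket] = (2654/π) × 0.552956 = 467.1 W/m².

Q̄ ≈ 467 W/m²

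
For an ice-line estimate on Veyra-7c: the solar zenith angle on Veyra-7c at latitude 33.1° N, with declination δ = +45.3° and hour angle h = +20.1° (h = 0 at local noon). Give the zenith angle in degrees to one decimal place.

θ_z = 19.7°

cos θ_z = sin φ sin δ + cos φ cos δ cos h = 0.388169 + 0.553358 = 0.941527.
θ_z = arccos(0.941527) = 19.7°.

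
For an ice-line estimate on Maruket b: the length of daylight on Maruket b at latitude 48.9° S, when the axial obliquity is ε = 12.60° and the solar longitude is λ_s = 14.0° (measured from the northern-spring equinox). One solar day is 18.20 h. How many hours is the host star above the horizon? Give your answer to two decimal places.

Solar declination: sin δ = sin ε · sin λ_s = sin 12.60° × sin 14.0° = 0.05277, so δ = +3.025°.
cos H₀ = −tan φ · tan δ = −tan(-48.9°) × tan(+3.025°) = 0.0606, so H₀ = 1.5102 rad = 86.53°.
Daylight = 2H₀/(2π) × 18.20 h = (1.5102/π) × 18.20 = 8.75 h.

8.75 h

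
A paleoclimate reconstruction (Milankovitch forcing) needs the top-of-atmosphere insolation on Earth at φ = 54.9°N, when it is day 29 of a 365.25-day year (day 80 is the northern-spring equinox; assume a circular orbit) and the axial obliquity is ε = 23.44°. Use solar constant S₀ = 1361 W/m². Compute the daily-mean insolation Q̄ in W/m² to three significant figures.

Solar longitude: λ_s = 360° × (29 − 80)/365.25 = -50.267°, i.e. -50.267° + 360° = 309.733°.
sin δ = sin 23.44° × sin 309.733° = -0.30591, so δ = -17.813°.
cos H₀ = −tan(+54.9°) tan(-17.813°) = 0.4572, H₀ = 1.0960 rad.
Bracket: H₀ sin φ sin δ + cos φ cos δ sin H₀ = 1.0960×0.81815×-0.30591 + 0.57501×0.95206×0.88937 = -0.274307 + 0.486880 = 0.212573.
Q̄ = (S₀/π) × [bracket] = (1361/π) × 0.212573 = 92.09 W/m².

Q̄ ≈ 92.1 W/m²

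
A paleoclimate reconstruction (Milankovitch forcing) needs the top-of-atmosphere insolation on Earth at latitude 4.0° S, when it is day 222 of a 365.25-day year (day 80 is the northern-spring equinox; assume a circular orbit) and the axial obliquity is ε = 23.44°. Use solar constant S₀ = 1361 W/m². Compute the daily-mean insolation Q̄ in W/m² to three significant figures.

Solar longitude: λ_s = 360° × (222 − 80)/365.25 = 139.959°.
sin δ = sin 23.44° × sin 139.959° = 0.25591, so δ = +14.828°.
cos H₀ = −tan(-4.0°) tan(+14.828°) = 0.0185, H₀ = 1.5523 rad.
Bracket: H₀ sin φ sin δ + cos φ cos δ sin H₀ = 1.5523×-0.06976×0.25591 + 0.99756×0.96670×0.99983 = -0.027712 + 0.964177 = 0.936465.
Q̄ = (S₀/π) × [bracket] = (1361/π) × 0.936465 = 405.7 W/m².

Q̄ ≈ 406 W/m²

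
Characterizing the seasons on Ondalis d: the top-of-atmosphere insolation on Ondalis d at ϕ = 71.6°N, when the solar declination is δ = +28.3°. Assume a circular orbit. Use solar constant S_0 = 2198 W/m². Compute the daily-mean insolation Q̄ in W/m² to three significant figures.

cos h₀ = −tan(+71.6°) tan(+28.300°) = -1.6186 ≤ −1 ⇒ polar day, h₀ = π.
Bracket: h₀ sin ϕ sin δ + cos ϕ cos δ sin h₀ = 3.1416×0.94888×0.47409 + 0.31565×0.88048×0.00000 = 1.413263 + 0.000000 = 1.413263.
Q̄ = (S_0/π) × [bracket] = (2198/π) × 1.413263 = 988.8 W/m².

Q̄ ≈ 989 W/m²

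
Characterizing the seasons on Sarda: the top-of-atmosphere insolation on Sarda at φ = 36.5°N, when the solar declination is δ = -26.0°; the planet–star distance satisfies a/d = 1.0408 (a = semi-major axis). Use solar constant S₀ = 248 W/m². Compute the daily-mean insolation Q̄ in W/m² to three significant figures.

cos H₀ = −tan(+36.5°) tan(-26.000°) = 0.3609, H₀ = 1.2016 rad.
Bracket: H₀ sin φ sin δ + cos φ cos δ sin H₀ = 1.2016×0.59482×-0.43837 + 0.80386×0.89879×0.93260 = -0.313319 + 0.673805 = 0.360486.
Inverse-square distance factor (a/d)² = 1.0408² = 1.083265.
Q̄ = (S₀/π) × 1.083265 × [bracket] = (248/π) × 1.083265 × 0.360486 = 30.83 W/m².

Q̄ ≈ 30.8 W/m²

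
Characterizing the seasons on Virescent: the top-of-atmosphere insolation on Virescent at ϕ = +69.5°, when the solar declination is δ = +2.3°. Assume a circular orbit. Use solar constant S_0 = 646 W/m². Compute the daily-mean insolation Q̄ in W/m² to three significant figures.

cos h₀ = −tan(+69.5°) tan(+2.300°) = -0.1074, h₀ = 1.6784 rad.
Bracket: h₀ sin ϕ sin δ + cos ϕ cos δ sin h₀ = 1.6784×0.93667×0.04013 + 0.35021×0.99919×0.99421 = 0.063089 + 0.347900 = 0.410989.
Q̄ = (S_0/π) × [bracket] = (646/π) × 0.410989 = 84.51 W/m².

Q̄ ≈ 84.5 W/m²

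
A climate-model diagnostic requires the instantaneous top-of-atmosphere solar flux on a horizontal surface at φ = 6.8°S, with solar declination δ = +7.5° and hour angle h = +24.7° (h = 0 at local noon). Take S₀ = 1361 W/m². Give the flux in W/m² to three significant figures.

1.20e+03 W/m²

cos θ_z = sin φ sin δ + cos φ cos δ cos h = -0.015455 + 0.894400 = 0.878945.
Flux = S₀ · cos θ_z = 1361 × 0.878945 = 1196 W/m².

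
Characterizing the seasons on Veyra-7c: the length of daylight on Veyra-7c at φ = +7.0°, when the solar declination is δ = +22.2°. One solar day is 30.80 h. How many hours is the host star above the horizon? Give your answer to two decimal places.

15.89 h

cos H₀ = −tan φ · tan δ = −tan(+7.0°) × tan(+22.200°) = -0.0501, so H₀ = 1.6209 rad = 92.87°.
Daylight = 2H₀/(2π) × 30.80 h = (1.6209/π) × 30.80 = 15.89 h.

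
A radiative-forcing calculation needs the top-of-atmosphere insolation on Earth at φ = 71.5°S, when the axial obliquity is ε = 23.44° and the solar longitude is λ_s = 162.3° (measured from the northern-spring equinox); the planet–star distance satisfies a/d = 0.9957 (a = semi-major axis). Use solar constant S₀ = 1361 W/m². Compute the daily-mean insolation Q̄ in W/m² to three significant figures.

Solar declination: sin δ = sin ε · sin λ_s = sin 23.44° × sin 162.3° = 0.12094, so δ = +6.946°.
cos H₀ = −tan(-71.5°) tan(+6.946°) = 0.3641, H₀ = 1.1981 rad.
Bracket: H₀ sin φ sin δ + cos φ cos δ sin H₀ = 1.1981×-0.94832×0.12094 + 0.31730×0.99266×0.93135 = -0.137410 + 0.293348 = 0.155938.
Inverse-square distance factor (a/d)² = 0.9957² = 0.991418.
Q̄ = (S₀/π) × 0.991418 × [bracket] = (1361/π) × 0.991418 × 0.155938 = 66.98 W/m².

Q̄ ≈ 67.0 W/m²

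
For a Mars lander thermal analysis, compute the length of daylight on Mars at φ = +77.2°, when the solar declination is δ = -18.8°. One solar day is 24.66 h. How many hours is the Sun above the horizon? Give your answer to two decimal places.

cos H₀ = −tan φ · tan δ = 1.4984 ≥ 1, so the Sun never rises (polar night) and H₀ = 0.
Daylight = 2H₀/(2π) × 24.66 h = (0.0000/π) × 24.66 = 0.00 h.

0.00 h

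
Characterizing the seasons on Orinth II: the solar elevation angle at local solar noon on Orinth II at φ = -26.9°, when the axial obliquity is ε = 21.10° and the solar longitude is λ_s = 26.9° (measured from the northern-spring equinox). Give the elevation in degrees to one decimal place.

53.7°

Solar declination: sin δ = sin ε · sin λ_s = sin 21.10° × sin 26.9° = 0.16288, so δ = +9.374°.
At local noon the hour angle is zero, so the zenith angle equals |φ − δ| = |-26.9° − (+9.374°)| = 36.274°.
Elevation = 90° − 36.274° = 53.7°.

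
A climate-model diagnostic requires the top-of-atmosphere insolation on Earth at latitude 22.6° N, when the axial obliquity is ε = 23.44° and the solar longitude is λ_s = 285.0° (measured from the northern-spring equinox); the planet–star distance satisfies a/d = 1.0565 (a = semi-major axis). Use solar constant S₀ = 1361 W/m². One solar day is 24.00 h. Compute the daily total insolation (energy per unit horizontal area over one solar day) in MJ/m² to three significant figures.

26.5 MJ/m²

Solar declination: sin δ = sin ε · sin λ_s = sin 23.44° × sin 285.0° = -0.38423, so δ = -22.596°.
cos H₀ = −tan(+22.6°) tan(-22.596°) = 0.1732, H₀ = 1.3967 rad.
Bracket: H₀ sin φ sin δ + cos φ cos δ sin H₀ = 1.3967×0.38430×-0.38423 + 0.92321×0.92324×0.98488 = -0.206236 + 0.839457 = 0.633221.
Inverse-square distance factor (a/d)² = 1.0565² = 1.116192.
Q̄ = (S₀/π) × 1.116192 × [bracket] = (1361/π) × 1.116192 × 0.633221 = 306.20 W/m².
Daily total = Q̄ × 24.00 h × 3600 s/h = 306.20 × 24.00 × 3600 / 10⁶ = 26.46 MJ/m².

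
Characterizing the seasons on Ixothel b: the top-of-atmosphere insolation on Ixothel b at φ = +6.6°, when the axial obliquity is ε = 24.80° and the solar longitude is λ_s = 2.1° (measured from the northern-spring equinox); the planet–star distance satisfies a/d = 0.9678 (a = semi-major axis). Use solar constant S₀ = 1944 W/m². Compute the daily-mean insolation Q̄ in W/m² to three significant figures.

Solar declination: sin δ = sin ε · sin λ_s = sin 24.80° × sin 2.1° = 0.01537, so δ = +0.881°.
cos H₀ = −tan(+6.6°) tan(+0.881°) = -0.0018, H₀ = 1.5726 rad.
Bracket: H₀ sin φ sin δ + cos φ cos δ sin H₀ = 1.5726×0.11494×0.01537 + 0.99337×0.99988×1.00000 = 0.002778 + 0.993251 = 0.996029.
Inverse-square distance factor (a/d)² = 0.9678² = 0.936637.
Q̄ = (S₀/π) × 0.936637 × [bracket] = (1944/π) × 0.936637 × 0.996029 = 577.3 W/m².

Q̄ ≈ 577 W/m²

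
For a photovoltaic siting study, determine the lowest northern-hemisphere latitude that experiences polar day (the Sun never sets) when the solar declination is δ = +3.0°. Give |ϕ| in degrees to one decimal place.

Polar day requires cos h₀ = −tan ϕ tan δ ≤ −1, i.e. tan ϕ tan δ ≥ 1.
The boundary is |tan ϕ| · |tan δ| = 1, so |ϕ| = 90° − |δ| = 90° − 3.0° = 87.0° in the northern hemisphere.

|ϕ| = 87.0°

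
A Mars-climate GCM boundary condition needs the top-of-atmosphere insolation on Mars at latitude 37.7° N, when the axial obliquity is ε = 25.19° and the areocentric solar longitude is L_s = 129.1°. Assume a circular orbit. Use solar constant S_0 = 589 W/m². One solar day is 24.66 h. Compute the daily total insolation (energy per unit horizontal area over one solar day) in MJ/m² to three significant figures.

sin δ = sin 25.19° × sin 129.1° = 0.33030, so δ = +19.287°.
cos h₀ = −tan(+37.7°) tan(+19.287°) = -0.2705, h₀ = 1.8447 rad.
Bracket: h₀ sin ϕ sin δ + cos ϕ cos δ sin h₀ = 1.8447×0.61153×0.33030 + 0.79122×0.94388×0.96273 = 0.372608 + 0.718983 = 1.091591.
Q̄ = (S_0/π) × [bracket] = (589/π) × 1.091591 = 204.66 W/m².
Daily total = Q̄ × 24.66 h × 3600 s/h = 204.66 × 24.66 × 3600 / 10⁶ = 18.17 MJ/m².

18.2 MJ/m²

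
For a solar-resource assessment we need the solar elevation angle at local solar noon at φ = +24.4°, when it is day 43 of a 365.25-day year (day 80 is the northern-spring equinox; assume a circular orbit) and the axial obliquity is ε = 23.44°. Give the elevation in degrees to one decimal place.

Solar longitude: λ_s = 360° × (43 − 80)/365.25 = -36.468°, i.e. -36.468° + 360° = 323.532°.
sin δ = sin 23.44° × sin 323.532° = -0.23644, so δ = -13.676°.
At local noon the hour angle is zero, so the zenith angle equals |φ − δ| = |+24.4° − (-13.676°)| = 38.076°.
Elevation = 90° − 38.076° = 51.9°.

51.9°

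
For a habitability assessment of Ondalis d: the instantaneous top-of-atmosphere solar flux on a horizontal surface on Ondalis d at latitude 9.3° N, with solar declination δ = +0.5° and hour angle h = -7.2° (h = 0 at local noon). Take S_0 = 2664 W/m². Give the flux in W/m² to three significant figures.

cos θ_z = sin ϕ sin δ + cos ϕ cos δ cos h = 0.001410 + 0.979037 = 0.980447.
Flux = S_0 · cos θ_z = 2664 × 0.980447 = 2612 W/m².

2.61e+03 W/m²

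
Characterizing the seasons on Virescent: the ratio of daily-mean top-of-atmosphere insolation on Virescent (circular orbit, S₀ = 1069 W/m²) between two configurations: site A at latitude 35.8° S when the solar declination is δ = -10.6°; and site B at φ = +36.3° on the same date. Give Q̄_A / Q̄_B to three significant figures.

— Configuration A (φ=-35.8°):
cos H₀ = −tan(-35.8°) tan(-10.600°) = -0.1350, H₀ = 1.7062 rad.
Bracket: H₀ sin φ sin δ + cos φ cos δ sin H₀ = 1.7062×-0.58496×-0.18395 + 0.81106×0.98294×0.99085 = 0.183593 + 0.789929 = 0.973522.
Q̄ = (S₀/π) × [bracket] = (1069/π) × 0.973522 = 331.26 W/m².
— Configuration B (φ=+36.3°):
cos H₀ = −tan(+36.3°) tan(-10.600°) = 0.1375, H₀ = 1.4329 rad.
Bracket: H₀ sin φ sin δ + cos φ cos δ sin H₀ = 1.4329×0.59201×-0.18395 + 0.80593×0.98294×0.99051 = -0.156043 + 0.784663 = 0.628620.
Q̄ = (S₀/π) × [bracket] = (1069/π) × 0.628620 = 213.90 W/m².
Ratio Q̄_A / Q̄_B = 331.26 / 213.90 = 1.549.

Q̄_A / Q̄_B ≈ 1.55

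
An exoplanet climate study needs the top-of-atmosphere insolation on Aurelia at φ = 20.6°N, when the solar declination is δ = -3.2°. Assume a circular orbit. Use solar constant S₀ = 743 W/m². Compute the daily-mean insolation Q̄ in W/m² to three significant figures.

Q̄ ≈ 214 W/m²

cos H₀ = −tan(+20.6°) tan(-3.200°) = 0.0210, H₀ = 1.5498 rad.
Bracket: H₀ sin φ sin δ + cos φ cos δ sin H₀ = 1.5498×0.35184×-0.05582 + 0.93606×0.99844×0.99978 = -0.030438 + 0.934394 = 0.903956.
Q̄ = (S₀/π) × [bracket] = (743/π) × 0.903956 = 213.8 W/m².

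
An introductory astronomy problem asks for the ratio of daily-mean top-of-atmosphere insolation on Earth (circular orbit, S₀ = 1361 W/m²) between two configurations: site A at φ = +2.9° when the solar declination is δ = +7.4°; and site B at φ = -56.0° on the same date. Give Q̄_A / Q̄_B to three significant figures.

Q̄_A / Q̄_B ≈ 2.52

— Configuration A (φ=+2.9°):
cos H₀ = −tan(+2.9°) tan(+7.400°) = -0.0066, H₀ = 1.5774 rad.
Bracket: H₀ sin φ sin δ + cos φ cos δ sin H₀ = 1.5774×0.05059×0.12880 + 0.99872×0.99167×0.99998 = 0.010278 + 0.990381 = 1.000659.
Q̄ = (S₀/π) × [bracket] = (1361/π) × 1.000659 = 433.51 W/m².
— Configuration B (φ=-56.0°):
cos H₀ = −tan(-56.0°) tan(+7.400°) = 0.1926, H₀ = 1.3770 rad.
Bracket: H₀ sin φ sin δ + cos φ cos δ sin H₀ = 1.3770×-0.82904×0.12880 + 0.55919×0.99167×0.98129 = -0.147037 + 0.544157 = 0.397120.
Q̄ = (S₀/π) × [bracket] = (1361/π) × 0.397120 = 172.04 W/m².
Ratio Q̄_A / Q̄_B = 433.51 / 172.04 = 2.520.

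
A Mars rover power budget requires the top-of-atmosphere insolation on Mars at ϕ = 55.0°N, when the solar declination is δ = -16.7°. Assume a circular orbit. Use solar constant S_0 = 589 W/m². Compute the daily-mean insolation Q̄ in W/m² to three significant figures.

Q̄ ≈ 43.3 W/m²

cos h₀ = −tan(+55.0°) tan(-16.700°) = 0.4285, h₀ = 1.1280 rad.
Bracket: h₀ sin ϕ sin δ + cos ϕ cos δ sin h₀ = 1.1280×0.81915×-0.28736 + 0.57358×0.95782×0.90356 = -0.265521 + 0.496404 = 0.230883.
Q̄ = (S_0/π) × [bracket] = (589/π) × 0.230883 = 43.29 W/m².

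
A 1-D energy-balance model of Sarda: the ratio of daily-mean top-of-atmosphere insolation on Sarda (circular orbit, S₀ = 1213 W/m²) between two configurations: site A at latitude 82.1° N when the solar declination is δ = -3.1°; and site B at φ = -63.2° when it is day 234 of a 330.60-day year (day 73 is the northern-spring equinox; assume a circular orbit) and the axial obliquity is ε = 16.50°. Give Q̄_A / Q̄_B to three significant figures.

— Configuration A (φ=+82.1°):
cos H₀ = −tan(+82.1°) tan(-3.100°) = 0.3903, H₀ = 1.1698 rad.
Bracket: H₀ sin φ sin δ + cos φ cos δ sin H₀ = 1.1698×0.99051×-0.05408 + 0.13744×0.99854×0.92069 = -0.062662 + 0.126355 = 0.063693.
Q̄ = (S₀/π) × [bracket] = (1213/π) × 0.063693 = 24.592 W/m².
— Configuration B (φ=-63.2°):
Solar longitude: λ_s = 360° × (234 − 73)/330.60 = 175.318°.
sin δ = sin 16.50° × sin 175.318° = 0.02318, so δ = +1.329°.
cos H₀ = −tan(-63.2°) tan(+1.329°) = 0.0459, H₀ = 1.5249 rad.
Bracket: H₀ sin φ sin δ + cos φ cos δ sin H₀ = 1.5249×-0.89259×0.02318 + 0.45088×0.99973×0.99895 = -0.031551 + 0.450285 = 0.418734.
Q̄ = (S₀/π) × [bracket] = (1213/π) × 0.418734 = 161.68 W/m².
Ratio Q̄_A / Q̄_B = 24.592 / 161.68 = 0.1521.

Q̄_A / Q̄_B ≈ 0.152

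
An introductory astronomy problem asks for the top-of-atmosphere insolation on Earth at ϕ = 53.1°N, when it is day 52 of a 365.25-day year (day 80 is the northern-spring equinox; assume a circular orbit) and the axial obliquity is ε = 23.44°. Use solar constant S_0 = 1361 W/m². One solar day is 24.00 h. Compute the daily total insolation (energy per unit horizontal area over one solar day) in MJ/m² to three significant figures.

Solar longitude: L_s = 360° × (52 − 80)/365.25 = -27.598°, i.e. -27.598° + 360° = 332.402°.
sin δ = sin 23.44° × sin 332.402° = -0.18428, so δ = -10.619°.
cos h₀ = −tan(+53.1°) tan(-10.619°) = 0.2497, h₀ = 1.3184 rad.
Bracket: h₀ sin ϕ sin δ + cos ϕ cos δ sin h₀ = 1.3184×0.79968×-0.18428 + 0.60042×0.98287×0.96832 = -0.194286 + 0.571439 = 0.377153.
Q̄ = (S_0/π) × [bracket] = (1361/π) × 0.377153 = 163.39 W/m².
Daily total = Q̄ × 24.00 h × 3600 s/h = 163.39 × 24.00 × 3600 / 10⁶ = 14.12 MJ/m².

14.1 MJ/m²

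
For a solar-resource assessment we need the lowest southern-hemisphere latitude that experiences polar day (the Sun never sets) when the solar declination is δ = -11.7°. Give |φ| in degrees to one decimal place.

Polar day requires cos H₀ = −tan φ tan δ ≤ −1, i.e. tan φ tan δ ≥ 1.
The boundary is |tan φ| · |tan δ| = 1, so |φ| = 90° − |δ| = 90° − 11.7° = 78.3° in the southern hemisphere.

|φ| = 78.3°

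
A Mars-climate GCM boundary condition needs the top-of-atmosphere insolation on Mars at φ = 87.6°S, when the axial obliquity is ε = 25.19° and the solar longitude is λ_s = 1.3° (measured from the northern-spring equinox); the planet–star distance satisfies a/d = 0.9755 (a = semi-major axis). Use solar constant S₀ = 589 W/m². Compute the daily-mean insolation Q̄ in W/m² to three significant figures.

Solar declination: sin δ = sin ε · sin λ_s = sin 25.19° × sin 1.3° = 0.00966, so δ = +0.553°.
cos H₀ = −tan(-87.6°) tan(+0.553°) = 0.2304, H₀ = 1.3383 rad.
Bracket: H₀ sin φ sin δ + cos φ cos δ sin H₀ = 1.3383×-0.99912×0.00966 + 0.04188×0.99995×0.97310 = -0.012917 + 0.040751 = 0.027834.
Inverse-square distance factor (a/d)² = 0.9755² = 0.951600.
Q̄ = (S₀/π) × 0.951600 × [bracket] = (589/π) × 0.951600 × 0.027834 = 4.966 W/m².

Q̄ ≈ 4.97 W/m²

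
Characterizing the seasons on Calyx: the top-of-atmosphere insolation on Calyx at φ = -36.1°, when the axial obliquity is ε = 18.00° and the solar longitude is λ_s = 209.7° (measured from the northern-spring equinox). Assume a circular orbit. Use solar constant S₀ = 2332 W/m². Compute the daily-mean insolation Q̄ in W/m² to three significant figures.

Q̄ ≈ 702 W/m²

Solar declination: sin δ = sin ε · sin λ_s = sin 18.00° × sin 209.7° = -0.15311, so δ = -8.807°.
cos H₀ = −tan(-36.1°) tan(-8.807°) = -0.1130, H₀ = 1.6840 rad.
Bracket: H₀ sin φ sin δ + cos φ cos δ sin H₀ = 1.6840×-0.58920×-0.15311 + 0.80799×0.98821×0.99360 = 0.151918 + 0.793354 = 0.945272.
Q̄ = (S₀/π) × [bracket] = (2332/π) × 0.945272 = 701.7 W/m².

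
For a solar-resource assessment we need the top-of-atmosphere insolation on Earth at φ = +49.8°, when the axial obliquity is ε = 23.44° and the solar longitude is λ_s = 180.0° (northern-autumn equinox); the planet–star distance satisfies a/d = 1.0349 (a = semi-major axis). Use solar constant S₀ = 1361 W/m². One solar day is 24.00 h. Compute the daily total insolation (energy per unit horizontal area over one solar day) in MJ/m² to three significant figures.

25.9 MJ/m²

Solar declination: sin δ = sin ε · sin λ_s = sin 23.44° × sin 180.0° = 0.00000, so δ = +0.000°.
cos H₀ = −tan(+49.8°) tan(+0.000°) = -0.0000, H₀ = 1.5708 rad.
Bracket: H₀ sin φ sin δ + cos φ cos δ sin H₀ = 1.5708×0.76380×0.00000 + 0.64546×1.00000×1.00000 = 0.000000 + 0.645460 = 0.645460.
Inverse-square distance factor (a/d)² = 1.0349² = 1.071018.
Q̄ = (S₀/π) × 1.071018 × [bracket] = (1361/π) × 1.071018 × 0.645460 = 299.48 W/m².
Daily total = Q̄ × 24.00 h × 3600 s/h = 299.48 × 24.00 × 3600 / 10⁶ = 25.88 MJ/m².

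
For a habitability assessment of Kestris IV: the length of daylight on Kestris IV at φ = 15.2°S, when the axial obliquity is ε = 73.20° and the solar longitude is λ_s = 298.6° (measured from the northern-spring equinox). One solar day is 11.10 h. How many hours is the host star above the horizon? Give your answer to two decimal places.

7.09 h

Solar declination: sin δ = sin ε · sin λ_s = sin 73.20° × sin 298.6° = -0.84051, so δ = -57.194°.
cos H₀ = −tan φ · tan δ = −tan(-15.2°) × tan(-57.194°) = -0.4215, so H₀ = 2.0059 rad = 114.93°.
Daylight = 2H₀/(2π) × 11.10 h = (2.0059/π) × 11.10 = 7.09 h.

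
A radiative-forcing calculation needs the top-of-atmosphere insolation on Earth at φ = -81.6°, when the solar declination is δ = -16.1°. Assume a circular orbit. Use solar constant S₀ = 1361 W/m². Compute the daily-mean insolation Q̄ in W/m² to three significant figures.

cos H₀ = −tan(-81.6°) tan(-16.100°) = -1.9546 ≤ −1 ⇒ polar day, H₀ = π.
Bracket: H₀ sin φ sin δ + cos φ cos δ sin H₀ = 3.1416×-0.98927×-0.27731 + 0.14608×0.96078×0.00000 = 0.861849 + 0.000000 = 0.861849.
Q̄ = (S₀/π) × [bracket] = (1361/π) × 0.861849 = 373.4 W/m².

Q̄ ≈ 373 W/m²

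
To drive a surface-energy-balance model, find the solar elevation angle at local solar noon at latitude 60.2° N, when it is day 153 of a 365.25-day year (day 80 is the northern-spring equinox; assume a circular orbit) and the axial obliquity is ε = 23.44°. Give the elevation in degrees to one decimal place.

Solar longitude: L_s = 360° × (153 − 80)/365.25 = 71.951°.
sin δ = sin 23.44° × sin 71.951° = 0.37821, so δ = +22.223°.
At local noon the hour angle is zero, so the zenith angle equals |ϕ − δ| = |+60.2° − (+22.223°)| = 37.977°.
Elevation = 90° − 37.977° = 52.0°.

52.0°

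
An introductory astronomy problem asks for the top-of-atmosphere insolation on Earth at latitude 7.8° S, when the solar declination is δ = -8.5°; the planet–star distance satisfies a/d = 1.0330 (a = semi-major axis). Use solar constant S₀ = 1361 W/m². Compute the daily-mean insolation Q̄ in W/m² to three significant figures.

cos H₀ = −tan(-7.8°) tan(-8.500°) = -0.0205, H₀ = 1.5913 rad.
Bracket: H₀ sin φ sin δ + cos φ cos δ sin H₀ = 1.5913×-0.13572×-0.14781 + 0.99075×0.98902×0.99979 = 0.031923 + 0.979666 = 1.011589.
Inverse-square distance factor (a/d)² = 1.0330² = 1.067089.
Q̄ = (S₀/π) × 1.067089 × [bracket] = (1361/π) × 1.067089 × 1.011589 = 467.6 W/m².

Q̄ ≈ 468 W/m²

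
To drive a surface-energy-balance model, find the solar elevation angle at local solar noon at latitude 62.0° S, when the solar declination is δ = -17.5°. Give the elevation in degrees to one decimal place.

At local noon the hour angle is zero, so the zenith angle equals |φ − δ| = |-62.0° − (-17.500°)| = 44.500°.
Elevation = 90° − 44.500° = 45.5°.

45.5°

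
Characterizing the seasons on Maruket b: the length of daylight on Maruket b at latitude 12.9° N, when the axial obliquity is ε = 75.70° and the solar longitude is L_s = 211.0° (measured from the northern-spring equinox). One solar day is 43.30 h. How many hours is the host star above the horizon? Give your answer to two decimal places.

Solar declination: sin δ = sin ε · sin L_s = sin 75.70° × sin 211.0° = -0.49908, so δ = -29.939°.
cos h₀ = −tan ϕ · tan δ = −tan(+12.9°) × tan(-29.939°) = 0.1319, so h₀ = 1.4385 rad = 82.42°.
Daylight = 2h₀/(2π) × 43.30 h = (1.4385/π) × 43.30 = 19.83 h.

19.83 h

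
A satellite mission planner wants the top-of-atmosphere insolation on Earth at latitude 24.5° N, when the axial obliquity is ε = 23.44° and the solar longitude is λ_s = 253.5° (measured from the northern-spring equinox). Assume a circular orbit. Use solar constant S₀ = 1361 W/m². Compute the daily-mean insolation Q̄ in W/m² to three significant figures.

Q̄ ≈ 263 W/m²

Solar declination: sin δ = sin ε · sin λ_s = sin 23.44° × sin 253.5° = -0.38141, so δ = -22.421°.
cos H₀ = −tan(+24.5°) tan(-22.421°) = 0.1880, H₀ = 1.3816 rad.
Bracket: H₀ sin φ sin δ + cos φ cos δ sin H₀ = 1.3816×0.41469×-0.38141 + 0.90996×0.92441×0.98216 = -0.218523 + 0.826170 = 0.607647.
Q̄ = (S₀/π) × [bracket] = (1361/π) × 0.607647 = 263.2 W/m².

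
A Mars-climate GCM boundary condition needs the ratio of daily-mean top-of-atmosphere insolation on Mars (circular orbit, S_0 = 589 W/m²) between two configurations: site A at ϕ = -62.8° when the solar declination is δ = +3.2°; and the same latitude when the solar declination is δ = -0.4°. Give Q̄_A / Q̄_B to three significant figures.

Q̄_A / Q̄_B ≈ 0.816

— Configuration A (ϕ=-62.8°):
cos h₀ = −tan(-62.8°) tan(+3.200°) = 0.1088, h₀ = 1.4618 rad.
Bracket: h₀ sin ϕ sin δ + cos ϕ cos δ sin h₀ = 1.4618×-0.88942×0.05582 + 0.45710×0.99844×0.99407 = -0.072575 + 0.453681 = 0.381106.
Q̄ = (S_0/π) × [bracket] = (589/π) × 0.381106 = 71.451 W/m².
— Configuration B (ϕ=-62.8°):
cos h₀ = −tan(-62.8°) tan(-0.400°) = -0.0136, h₀ = 1.5844 rad.
Bracket: h₀ sin ϕ sin δ + cos ϕ cos δ sin h₀ = 1.5844×-0.88942×-0.00698 + 0.45710×0.99998×0.99991 = 0.009836 + 0.457050 = 0.466886.
Q̄ = (S_0/π) × [bracket] = (589/π) × 0.466886 = 87.534 W/m².
Ratio Q̄_A / Q̄_B = 71.451 / 87.534 = 0.8163.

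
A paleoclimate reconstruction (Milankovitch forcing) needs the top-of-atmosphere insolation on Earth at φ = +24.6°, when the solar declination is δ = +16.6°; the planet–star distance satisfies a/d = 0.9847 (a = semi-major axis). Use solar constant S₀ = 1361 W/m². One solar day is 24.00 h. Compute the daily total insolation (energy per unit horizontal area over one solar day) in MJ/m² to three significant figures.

38.7 MJ/m²

cos H₀ = −tan(+24.6°) tan(+16.600°) = -0.1365, H₀ = 1.7077 rad.
Bracket: H₀ sin φ sin δ + cos φ cos δ sin H₀ = 1.7077×0.41628×0.28569 + 0.90924×0.95832×0.99064 = 0.203092 + 0.863187 = 1.066279.
Inverse-square distance factor (a/d)² = 0.9847² = 0.969634.
Q̄ = (S₀/π) × 0.969634 × [bracket] = (1361/π) × 0.969634 × 1.066279 = 447.91 W/m².
Daily total = Q̄ × 24.00 h × 3600 s/h = 447.91 × 24.00 × 3600 / 10⁶ = 38.70 MJ/m².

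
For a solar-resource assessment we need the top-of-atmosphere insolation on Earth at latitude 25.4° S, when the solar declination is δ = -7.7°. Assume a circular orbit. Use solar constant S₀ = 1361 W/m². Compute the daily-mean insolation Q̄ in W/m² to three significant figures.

cos H₀ = −tan(-25.4°) tan(-7.700°) = -0.0642, H₀ = 1.6350 rad.
Bracket: H₀ sin φ sin δ + cos φ cos δ sin H₀ = 1.6350×-0.42894×-0.13399 + 0.90334×0.99098×0.99794 = 0.093969 + 0.893348 = 0.987317.
Q̄ = (S₀/π) × [bracket] = (1361/π) × 0.987317 = 427.7 W/m².

Q̄ ≈ 428 W/m²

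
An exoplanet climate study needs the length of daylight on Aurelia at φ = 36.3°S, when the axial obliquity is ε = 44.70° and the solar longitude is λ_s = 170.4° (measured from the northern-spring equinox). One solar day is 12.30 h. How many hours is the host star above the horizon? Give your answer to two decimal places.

5.81 h

Solar declination: sin δ = sin ε · sin λ_s = sin 44.70° × sin 170.4° = 0.11730, so δ = +6.737°.
cos H₀ = −tan φ · tan δ = −tan(-36.3°) × tan(+6.737°) = 0.0868, so H₀ = 1.4839 rad = 85.02°.
Daylight = 2H₀/(2π) × 12.30 h = (1.4839/π) × 12.30 = 5.81 h.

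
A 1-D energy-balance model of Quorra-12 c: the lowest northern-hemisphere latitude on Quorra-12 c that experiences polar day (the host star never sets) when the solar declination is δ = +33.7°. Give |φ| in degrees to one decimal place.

|φ| = 56.3°

Polar day requires cos H₀ = −tan φ tan δ ≤ −1, i.e. tan φ tan δ ≥ 1.
The boundary is |tan φ| · |tan δ| = 1, so |φ| = 90° − |δ| = 90° − 33.7° = 56.3° in the northern hemisphere.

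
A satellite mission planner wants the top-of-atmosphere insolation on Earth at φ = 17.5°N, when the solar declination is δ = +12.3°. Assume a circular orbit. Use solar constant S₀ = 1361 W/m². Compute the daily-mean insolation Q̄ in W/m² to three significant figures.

cos H₀ = −tan(+17.5°) tan(+12.300°) = -0.0687, H₀ = 1.6396 rad.
Bracket: H₀ sin φ sin δ + cos φ cos δ sin H₀ = 1.6396×0.30071×0.21303 + 0.95372×0.97705×0.99763 = 0.105033 + 0.929624 = 1.034657.
Q̄ = (S₀/π) × [bracket] = (1361/π) × 1.034657 = 448.2 W/m².

Q̄ ≈ 448 W/m²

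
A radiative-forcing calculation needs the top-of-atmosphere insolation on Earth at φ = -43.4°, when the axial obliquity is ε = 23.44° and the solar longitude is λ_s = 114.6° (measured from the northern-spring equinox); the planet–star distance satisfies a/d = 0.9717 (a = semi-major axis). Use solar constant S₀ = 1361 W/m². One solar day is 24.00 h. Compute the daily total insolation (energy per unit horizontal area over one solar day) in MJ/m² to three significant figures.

11.8 MJ/m²

Solar declination: sin δ = sin ε · sin λ_s = sin 23.44° × sin 114.6° = 0.36168, so δ = +21.204°.
cos H₀ = −tan(-43.4°) tan(+21.204°) = 0.3669, H₀ = 1.1952 rad.
Bracket: H₀ sin φ sin δ + cos φ cos δ sin H₀ = 1.1952×-0.68709×0.36168 + 0.72657×0.93230×0.93027 = -0.297015 + 0.630147 = 0.333132.
Inverse-square distance factor (a/d)² = 0.9717² = 0.944201.
Q̄ = (S₀/π) × 0.944201 × [bracket] = (1361/π) × 0.944201 × 0.333132 = 136.27 W/m².
Daily total = Q̄ × 24.00 h × 3600 s/h = 136.27 × 24.00 × 3600 / 10⁶ = 11.77 MJ/m².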